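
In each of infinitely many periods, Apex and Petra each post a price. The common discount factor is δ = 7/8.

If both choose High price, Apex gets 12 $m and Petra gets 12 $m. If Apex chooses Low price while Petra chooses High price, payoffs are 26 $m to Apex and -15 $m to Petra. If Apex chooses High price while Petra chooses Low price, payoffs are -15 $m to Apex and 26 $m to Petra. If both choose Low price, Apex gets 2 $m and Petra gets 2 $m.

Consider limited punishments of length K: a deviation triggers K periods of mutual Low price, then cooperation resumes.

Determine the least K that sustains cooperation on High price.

No profitable deviation requires (12−2)(δ+…+δ^K) ≥ 26−12, i.e. δ+…+δ^K ≥ 7/5 ≈ 1.4000.
With δ = 7/8, the partial sums are K=1: 0.8750, K=2: 1.6406.
K = 2 is the first length at which the sum reaches 1.4000.

2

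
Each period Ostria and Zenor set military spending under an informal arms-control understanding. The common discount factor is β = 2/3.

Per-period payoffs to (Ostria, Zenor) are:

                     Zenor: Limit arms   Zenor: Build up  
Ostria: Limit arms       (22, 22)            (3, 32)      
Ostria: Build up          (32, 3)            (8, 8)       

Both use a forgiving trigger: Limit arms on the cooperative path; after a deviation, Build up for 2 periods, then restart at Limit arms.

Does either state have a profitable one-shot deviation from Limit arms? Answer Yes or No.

No

IC: β+…+β^2 ≥ (32−22)/(22−8) = 5/7.
At β = 2/3: partial sum = 1.1111 ≥ 0.7143. Cooperation sustainable.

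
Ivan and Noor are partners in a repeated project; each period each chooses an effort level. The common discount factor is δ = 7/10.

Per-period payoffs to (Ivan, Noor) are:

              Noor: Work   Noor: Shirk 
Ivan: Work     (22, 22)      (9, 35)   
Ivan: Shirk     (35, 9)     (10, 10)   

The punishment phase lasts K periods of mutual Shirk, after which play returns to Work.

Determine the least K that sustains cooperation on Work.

2

No profitable deviation requires (22−10)(δ+…+δ^K) ≥ 35−22, i.e. δ+…+δ^K ≥ 13/12 ≈ 1.0833.
With δ = 7/10, the partial sums are K=1: 0.7000, K=2: 1.1900.
K = 2 is the first length at which the sum reaches 1.0833.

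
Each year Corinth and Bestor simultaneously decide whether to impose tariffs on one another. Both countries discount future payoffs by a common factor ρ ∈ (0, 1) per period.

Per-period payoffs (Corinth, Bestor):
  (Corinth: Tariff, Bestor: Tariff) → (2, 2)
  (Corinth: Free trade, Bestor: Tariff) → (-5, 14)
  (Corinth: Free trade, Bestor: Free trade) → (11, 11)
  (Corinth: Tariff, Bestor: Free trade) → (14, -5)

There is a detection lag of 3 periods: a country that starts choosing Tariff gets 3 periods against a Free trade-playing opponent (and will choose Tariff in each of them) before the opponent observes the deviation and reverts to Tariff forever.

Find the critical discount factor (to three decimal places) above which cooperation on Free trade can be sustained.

The best deviation is to choose Tariff for all 3 undetected periods, earning 14 each, then 2 forever once detected.
Deviation value: 14(1−ρ^3)/(1−ρ) + 2ρ^3/(1−ρ); cooperation value: 11/(1−ρ).
IC: 11 ≥ 14(1−ρ^3) + 2ρ^3 = 14 − 12ρ^3.
So ρ^3 ≥ 3/12 = 1/4, giving ρ ≥ (1/4)^(1/3) ≈ 0.630.

0.630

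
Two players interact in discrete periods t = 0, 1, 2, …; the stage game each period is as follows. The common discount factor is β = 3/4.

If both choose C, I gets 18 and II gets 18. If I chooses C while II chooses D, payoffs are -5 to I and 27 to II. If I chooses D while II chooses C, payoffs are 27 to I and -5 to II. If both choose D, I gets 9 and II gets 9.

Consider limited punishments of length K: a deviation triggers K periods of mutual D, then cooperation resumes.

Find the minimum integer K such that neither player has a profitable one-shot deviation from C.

2

IC: β(1−β^K)/(1−β) ≥ (27−18)/(18−9) = 1.
With β = 3/4: need 1 − β^K ≥ 1·(1−3/4)/(3/4), i.e. β^K ≤ 0.6667.
Since (3/4)^1 = 0.7500 and (3/4)^2 = 0.5625, the smallest such K is 2.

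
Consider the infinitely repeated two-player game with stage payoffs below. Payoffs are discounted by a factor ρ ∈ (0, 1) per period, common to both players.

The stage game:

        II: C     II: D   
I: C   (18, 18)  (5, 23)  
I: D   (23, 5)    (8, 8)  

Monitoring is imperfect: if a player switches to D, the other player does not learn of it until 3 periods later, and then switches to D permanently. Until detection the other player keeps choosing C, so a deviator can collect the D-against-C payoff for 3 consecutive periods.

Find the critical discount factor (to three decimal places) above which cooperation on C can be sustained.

The best deviation is to choose D for all 3 undetected periods, earning 23 each, then 8 forever once detected.
Deviation value: 23(1−ρ^3)/(1−ρ) + 8ρ^3/(1−ρ); cooperation value: 18/(1−ρ).
IC: 18 ≥ 23(1−ρ^3) + 8ρ^3 = 23 − 15ρ^3.
So ρ^3 ≥ 5/15 = 1/3, giving ρ ≥ (1/3)^(1/3) ≈ 0.693.

0.693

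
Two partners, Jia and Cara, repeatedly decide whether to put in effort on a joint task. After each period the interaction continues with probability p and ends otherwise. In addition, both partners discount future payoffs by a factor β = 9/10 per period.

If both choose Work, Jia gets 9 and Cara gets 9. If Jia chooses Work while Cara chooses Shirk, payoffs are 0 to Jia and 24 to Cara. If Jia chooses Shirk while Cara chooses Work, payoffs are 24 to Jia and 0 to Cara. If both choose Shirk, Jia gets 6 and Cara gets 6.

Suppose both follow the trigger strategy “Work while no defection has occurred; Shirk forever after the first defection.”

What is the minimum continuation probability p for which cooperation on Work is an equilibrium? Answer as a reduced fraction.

With continuation probability p and discount β, the effective per-period discount factor is βp.
Grim-trigger IC: βp ≥ (24−9)/(24−6) = 5/6.
So p ≥ (5/6)/(9/10) = 25/27.

25/27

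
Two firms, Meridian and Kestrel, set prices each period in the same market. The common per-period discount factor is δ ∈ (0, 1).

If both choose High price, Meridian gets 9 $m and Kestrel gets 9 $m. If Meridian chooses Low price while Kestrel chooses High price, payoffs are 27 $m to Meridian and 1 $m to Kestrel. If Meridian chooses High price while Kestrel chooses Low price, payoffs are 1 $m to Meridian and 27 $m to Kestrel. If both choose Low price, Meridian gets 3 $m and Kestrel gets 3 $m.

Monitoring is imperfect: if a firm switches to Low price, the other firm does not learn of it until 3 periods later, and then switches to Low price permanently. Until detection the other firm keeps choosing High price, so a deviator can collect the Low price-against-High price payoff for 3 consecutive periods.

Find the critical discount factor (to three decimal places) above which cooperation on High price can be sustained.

The best deviation is to choose Low price for all 3 undetected periods, earning 27 each, then 3 forever once detected.
Deviation value: 27(1−δ^3)/(1−δ) + 3δ^3/(1−δ); cooperation value: 9/(1−δ).
IC: 9 ≥ 27(1−δ^3) + 3δ^3 = 27 − 24δ^3.
So δ^3 ≥ 18/24 = 3/4, giving δ ≥ (3/4)^(1/3) ≈ 0.909.

0.909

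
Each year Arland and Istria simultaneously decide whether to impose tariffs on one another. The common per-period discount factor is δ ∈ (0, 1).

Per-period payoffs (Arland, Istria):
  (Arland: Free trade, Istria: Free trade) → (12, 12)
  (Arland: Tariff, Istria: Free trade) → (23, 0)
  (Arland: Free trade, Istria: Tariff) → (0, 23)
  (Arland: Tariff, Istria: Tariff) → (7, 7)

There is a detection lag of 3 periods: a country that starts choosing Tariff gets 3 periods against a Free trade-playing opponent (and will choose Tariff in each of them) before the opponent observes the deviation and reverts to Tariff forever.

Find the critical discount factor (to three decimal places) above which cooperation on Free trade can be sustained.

The best deviation is to choose Tariff for all 3 undetected periods, earning 23 each, then 7 forever once detected.
Deviation value: 23(1−δ^3)/(1−δ) + 7δ^3/(1−δ); cooperation value: 12/(1−δ).
IC: 12 ≥ 23(1−δ^3) + 7δ^3 = 23 − 16δ^3.
So δ^3 ≥ 11/16, giving δ ≥ (11/16)^(1/3) ≈ 0.883.

0.883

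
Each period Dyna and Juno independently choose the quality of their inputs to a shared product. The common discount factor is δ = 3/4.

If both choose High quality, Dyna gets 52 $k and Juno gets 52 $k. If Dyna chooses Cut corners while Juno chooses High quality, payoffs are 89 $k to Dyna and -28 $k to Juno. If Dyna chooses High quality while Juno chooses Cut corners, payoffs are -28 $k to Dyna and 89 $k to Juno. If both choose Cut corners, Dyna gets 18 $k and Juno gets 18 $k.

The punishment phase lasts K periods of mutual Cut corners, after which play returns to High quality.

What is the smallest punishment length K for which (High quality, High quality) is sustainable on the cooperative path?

2

IC: δ(1−δ^K)/(1−δ) ≥ (89−52)/(52−18) = 37/34.
With δ = 3/4: need 1 − δ^K ≥ 37/34·(1−3/4)/(3/4), i.e. δ^K ≤ 0.6373.
Since (3/4)^1 = 0.7500 and (3/4)^2 = 0.5625, the smallest such K is 2.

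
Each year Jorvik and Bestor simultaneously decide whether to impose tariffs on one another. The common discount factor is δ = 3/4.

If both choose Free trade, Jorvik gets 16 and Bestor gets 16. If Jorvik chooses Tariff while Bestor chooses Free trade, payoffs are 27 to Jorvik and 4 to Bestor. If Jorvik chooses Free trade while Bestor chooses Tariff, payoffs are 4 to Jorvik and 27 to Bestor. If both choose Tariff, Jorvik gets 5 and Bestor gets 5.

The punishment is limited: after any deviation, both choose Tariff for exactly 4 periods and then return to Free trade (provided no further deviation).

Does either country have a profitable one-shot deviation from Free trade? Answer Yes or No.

Comparing payoff streams over the 5 periods until play realigns: cooperate → 16(1+δ+…+δ^4); deviate → 27 + 5(δ+…+δ^4).
Cooperation is sustained iff (16−5)(δ+…+δ^4) ≥ 27−16.
δ+…+δ^4 = 3/4·(1−(3/4)^4)/(1−3/4) = 2.0508, and (27−16)/(16−5) = 1.0000.
2.0508 ≥ 1.0000, so cooperation is sustainable.

No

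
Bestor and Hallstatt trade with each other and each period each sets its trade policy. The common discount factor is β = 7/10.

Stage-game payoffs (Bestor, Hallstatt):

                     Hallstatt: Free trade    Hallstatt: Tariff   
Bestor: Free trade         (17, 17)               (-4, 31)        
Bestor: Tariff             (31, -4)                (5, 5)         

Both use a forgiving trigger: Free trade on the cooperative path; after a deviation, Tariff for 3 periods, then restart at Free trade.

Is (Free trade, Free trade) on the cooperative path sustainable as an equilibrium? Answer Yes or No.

A one-shot deviation gives 31 now, then 5 for 3 periods, then back to 17.
Gain from deviating: (31−17) today; loss: (17−5) in each of the next 3 periods.
No-deviation condition: (17−5)(β+…+β^3) ≥ 31−17, i.e. β+…+β^3 ≥ 7/6.
At β = 7/10: β+…+β^3 = 1.5330 ≥ 1.1667.
So cooperation is sustainable.

Yes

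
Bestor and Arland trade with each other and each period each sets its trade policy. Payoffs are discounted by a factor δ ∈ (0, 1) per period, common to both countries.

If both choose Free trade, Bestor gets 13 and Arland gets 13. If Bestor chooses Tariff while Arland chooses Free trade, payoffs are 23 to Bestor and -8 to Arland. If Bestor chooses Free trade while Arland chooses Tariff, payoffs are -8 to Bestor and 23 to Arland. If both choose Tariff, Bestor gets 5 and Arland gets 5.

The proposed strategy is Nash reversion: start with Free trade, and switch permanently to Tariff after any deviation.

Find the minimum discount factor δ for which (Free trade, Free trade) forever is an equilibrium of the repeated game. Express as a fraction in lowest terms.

Cooperation forever yields 13 each period: 13/(1−δ).
Deviating yields 23 once, then 5 forever: 23 + 5δ/(1−δ).
No profitable deviation requires 13/(1−δ) ≥ 23 + 5δ/(1−δ).
Multiplying by (1−δ): 13 ≥ 23(1−δ) + 5δ = 23 − 18δ.
So 18δ ≥ 10, i.e. δ ≥ 10/18 = 5/9.

5/9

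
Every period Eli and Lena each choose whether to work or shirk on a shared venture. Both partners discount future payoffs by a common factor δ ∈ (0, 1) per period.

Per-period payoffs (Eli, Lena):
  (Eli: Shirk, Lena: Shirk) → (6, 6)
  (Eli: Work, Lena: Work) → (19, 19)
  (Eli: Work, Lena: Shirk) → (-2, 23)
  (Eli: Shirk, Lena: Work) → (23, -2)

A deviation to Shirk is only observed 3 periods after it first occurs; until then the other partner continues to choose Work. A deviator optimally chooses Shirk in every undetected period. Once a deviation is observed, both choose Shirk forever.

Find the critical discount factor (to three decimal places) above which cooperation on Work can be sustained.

0.617

The best deviation is to choose Shirk for all 3 undetected periods, earning 23 each, then 6 forever once detected.
Deviation value: 23(1−δ^3)/(1−δ) + 6δ^3/(1−δ); cooperation value: 19/(1−δ).
IC: 19 ≥ 23(1−δ^3) + 6δ^3 = 23 − 17δ^3.
So δ^3 ≥ 4/17, giving δ ≥ (4/17)^(1/3) ≈ 0.617.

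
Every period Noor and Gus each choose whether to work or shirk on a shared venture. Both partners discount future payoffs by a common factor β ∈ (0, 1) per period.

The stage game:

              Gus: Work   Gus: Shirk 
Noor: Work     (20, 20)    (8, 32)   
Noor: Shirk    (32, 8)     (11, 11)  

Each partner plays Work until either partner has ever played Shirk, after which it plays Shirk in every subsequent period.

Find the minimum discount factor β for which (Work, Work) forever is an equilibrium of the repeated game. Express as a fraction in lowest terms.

One-period gain from deviating is 32 − 20 = 12. The loss is 20 − 11 = 9 in every subsequent period, with present value 9·β/(1−β).
Deviation is unprofitable when 9·β/(1−β) ≥ 12, i.e. β/(1−β) ≥ 4/3.
Equivalently β ≥ 12/(12+9) = 4/7.

4/7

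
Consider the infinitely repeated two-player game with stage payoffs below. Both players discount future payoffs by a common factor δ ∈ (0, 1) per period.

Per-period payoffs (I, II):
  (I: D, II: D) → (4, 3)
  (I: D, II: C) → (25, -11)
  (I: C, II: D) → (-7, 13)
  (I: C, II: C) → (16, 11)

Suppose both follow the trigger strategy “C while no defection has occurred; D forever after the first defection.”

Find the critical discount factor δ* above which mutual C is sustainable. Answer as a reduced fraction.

3/7

For I: deviation gain 25−16 = 9, per-period punishment loss 16−4 = 12. IC gives δ ≥ 9/21 = 3/7.
For II: gain 2, loss 8 per period, so δ ≥ 2/10 = 1/5.
The tighter constraint is I's, so cooperation needs δ ≥ 3/7.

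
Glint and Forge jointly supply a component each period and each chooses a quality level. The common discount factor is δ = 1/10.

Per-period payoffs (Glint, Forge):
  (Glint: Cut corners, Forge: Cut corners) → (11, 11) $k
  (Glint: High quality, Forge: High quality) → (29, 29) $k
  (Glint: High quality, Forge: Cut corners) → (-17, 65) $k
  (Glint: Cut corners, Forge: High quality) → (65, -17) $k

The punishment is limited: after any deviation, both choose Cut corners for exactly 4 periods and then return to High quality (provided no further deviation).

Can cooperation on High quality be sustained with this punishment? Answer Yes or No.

No

Comparing payoff streams over the 5 periods until play realigns: cooperate → 29(1+δ+…+δ^4); deviate → 65 + 11(δ+…+δ^4).
Cooperation is sustained iff (29−11)(δ+…+δ^4) ≥ 65−29.
δ+…+δ^4 = 1/10·(1−(1/10)^4)/(1−1/10) = 0.1111, and (65−29)/(29−11) = 2.0000.
0.1111 < 2.0000, so cooperation is not sustainable.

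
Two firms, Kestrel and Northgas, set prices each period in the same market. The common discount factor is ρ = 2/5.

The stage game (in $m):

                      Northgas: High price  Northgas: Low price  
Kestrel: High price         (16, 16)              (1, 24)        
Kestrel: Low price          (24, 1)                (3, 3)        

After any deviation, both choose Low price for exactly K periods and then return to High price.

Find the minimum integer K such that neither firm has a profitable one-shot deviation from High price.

No profitable deviation requires (16−3)(ρ+…+ρ^K) ≥ 24−16, i.e. ρ+…+ρ^K ≥ 8/13 ≈ 0.6154.
With ρ = 2/5, the partial sums are K=1: 0.4000, K=2: 0.5600, K=3: 0.6240.
K = 3 is the first length at which the sum reaches 0.6154.

3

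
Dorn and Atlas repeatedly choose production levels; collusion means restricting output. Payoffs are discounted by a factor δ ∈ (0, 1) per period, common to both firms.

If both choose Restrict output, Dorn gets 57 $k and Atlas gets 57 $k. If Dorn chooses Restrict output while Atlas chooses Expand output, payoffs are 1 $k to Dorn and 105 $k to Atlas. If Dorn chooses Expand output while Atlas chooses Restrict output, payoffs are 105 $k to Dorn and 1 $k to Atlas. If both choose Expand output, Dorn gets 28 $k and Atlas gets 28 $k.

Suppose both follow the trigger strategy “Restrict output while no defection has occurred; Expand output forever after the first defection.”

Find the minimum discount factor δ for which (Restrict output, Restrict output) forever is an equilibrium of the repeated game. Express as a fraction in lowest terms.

48/77

One-period gain from deviating is 105 − 57 = 48. The loss is 57 − 28 = 29 in every subsequent period, with present value 29·δ/(1−δ).
Deviation is unprofitable when 29·δ/(1−δ) ≥ 48, i.e. δ/(1−δ) ≥ 48/29.
Equivalently δ ≥ 48/(48+29) = 48/77.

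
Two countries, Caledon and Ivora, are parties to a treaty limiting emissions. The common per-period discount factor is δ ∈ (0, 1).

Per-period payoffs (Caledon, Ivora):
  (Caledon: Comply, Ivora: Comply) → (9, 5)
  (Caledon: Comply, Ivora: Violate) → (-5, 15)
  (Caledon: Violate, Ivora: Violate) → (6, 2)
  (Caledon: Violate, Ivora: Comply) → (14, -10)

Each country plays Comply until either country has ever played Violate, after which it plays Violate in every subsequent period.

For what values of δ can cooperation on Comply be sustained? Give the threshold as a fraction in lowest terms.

10/13

Caledon's threshold: (14−9)/(14−6) = 5/8.
Ivora's threshold: (15−5)/(15−2) = 10/13.
5/8 < 10/13, so Ivora binds and δ* = 10/13.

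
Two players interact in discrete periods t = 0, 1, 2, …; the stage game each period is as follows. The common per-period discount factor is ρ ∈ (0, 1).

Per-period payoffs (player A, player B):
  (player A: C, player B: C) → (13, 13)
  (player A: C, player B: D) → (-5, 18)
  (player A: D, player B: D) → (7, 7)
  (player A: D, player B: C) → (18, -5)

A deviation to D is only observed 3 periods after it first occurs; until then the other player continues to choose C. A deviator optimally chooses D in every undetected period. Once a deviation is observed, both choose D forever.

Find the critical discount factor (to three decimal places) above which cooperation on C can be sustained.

0.769

The best deviation is to choose D for all 3 undetected periods, earning 18 each, then 7 forever once detected.
Deviation value: 18(1−ρ^3)/(1−ρ) + 7ρ^3/(1−ρ); cooperation value: 13/(1−ρ).
IC: 13 ≥ 18(1−ρ^3) + 7ρ^3 = 18 − 11ρ^3.
So ρ^3 ≥ 5/11, giving ρ ≥ (5/11)^(1/3) ≈ 0.769.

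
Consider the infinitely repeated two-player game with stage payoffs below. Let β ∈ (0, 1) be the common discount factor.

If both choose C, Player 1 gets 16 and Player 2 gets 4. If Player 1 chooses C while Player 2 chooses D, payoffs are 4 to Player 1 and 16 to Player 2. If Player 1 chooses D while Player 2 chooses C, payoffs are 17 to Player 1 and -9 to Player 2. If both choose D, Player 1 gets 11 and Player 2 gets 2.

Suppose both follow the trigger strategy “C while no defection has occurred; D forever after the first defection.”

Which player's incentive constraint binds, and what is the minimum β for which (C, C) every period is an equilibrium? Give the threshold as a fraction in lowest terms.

Player 1: cooperation gives 16 each period; deviation gives 17 once then 11 forever.
  16/(1−β) ≥ 17 + 11β/(1−β) ⇒ β ≥ 1/6.
Player 2: cooperation gives 4 each period; deviation gives 16 once then 2 forever.
  β ≥ 12/14 = 6/7.
Both must hold, so the binding constraint is Player 2's: β ≥ 6/7.

Player 2; β ≥ 6/7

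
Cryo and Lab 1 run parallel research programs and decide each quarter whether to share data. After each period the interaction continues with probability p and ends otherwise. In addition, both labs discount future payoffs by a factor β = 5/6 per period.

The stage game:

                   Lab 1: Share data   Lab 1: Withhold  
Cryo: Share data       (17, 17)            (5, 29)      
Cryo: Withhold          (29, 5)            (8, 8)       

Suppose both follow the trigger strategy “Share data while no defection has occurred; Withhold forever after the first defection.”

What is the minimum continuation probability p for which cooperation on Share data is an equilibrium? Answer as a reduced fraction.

24/35

With continuation probability p and discount β, the effective per-period discount factor is βp.
Grim-trigger IC: βp ≥ (29−17)/(29−8) = 4/7.
So p ≥ (4/7)/(5/6) = 24/35.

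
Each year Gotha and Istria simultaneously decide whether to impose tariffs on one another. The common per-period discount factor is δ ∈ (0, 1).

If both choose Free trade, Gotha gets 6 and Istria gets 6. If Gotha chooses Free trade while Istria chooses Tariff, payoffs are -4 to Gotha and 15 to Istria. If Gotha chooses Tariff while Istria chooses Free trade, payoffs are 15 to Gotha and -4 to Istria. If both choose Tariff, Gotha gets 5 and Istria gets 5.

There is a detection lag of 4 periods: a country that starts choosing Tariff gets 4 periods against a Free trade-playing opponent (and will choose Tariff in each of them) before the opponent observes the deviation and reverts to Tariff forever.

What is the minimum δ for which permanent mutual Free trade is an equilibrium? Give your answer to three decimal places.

0.974

A deviator earns 15 for 4 periods, then 5 forever; cooperating earns 6 forever. Multiplying the IC by (1−δ):
6 ≥ 15(1−δ^4) + 5δ^4, so 10·δ^4 ≥ 9 and δ^4 ≥ 9/10.
δ ≥ (9/10)^(1/4) ≈ 0.974.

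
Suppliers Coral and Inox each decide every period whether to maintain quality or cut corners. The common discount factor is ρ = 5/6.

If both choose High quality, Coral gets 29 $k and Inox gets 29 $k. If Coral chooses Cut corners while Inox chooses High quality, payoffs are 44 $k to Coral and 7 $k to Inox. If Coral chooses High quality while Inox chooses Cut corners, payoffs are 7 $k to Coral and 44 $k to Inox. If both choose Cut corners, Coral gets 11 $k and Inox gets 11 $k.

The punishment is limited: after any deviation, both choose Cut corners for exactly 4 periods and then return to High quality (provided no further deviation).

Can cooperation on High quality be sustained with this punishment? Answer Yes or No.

Yes

A one-shot deviation gives 44 now, then 11 for 4 periods, then back to 29.
Gain from deviating: (44−29) today; loss: (29−11) in each of the next 4 periods.
No-deviation condition: (29−11)(ρ+…+ρ^4) ≥ 44−29, i.e. ρ+…+ρ^4 ≥ 5/6.
At ρ = 5/6: ρ+…+ρ^4 = 2.5887 ≥ 0.8333.
So cooperation is sustainable.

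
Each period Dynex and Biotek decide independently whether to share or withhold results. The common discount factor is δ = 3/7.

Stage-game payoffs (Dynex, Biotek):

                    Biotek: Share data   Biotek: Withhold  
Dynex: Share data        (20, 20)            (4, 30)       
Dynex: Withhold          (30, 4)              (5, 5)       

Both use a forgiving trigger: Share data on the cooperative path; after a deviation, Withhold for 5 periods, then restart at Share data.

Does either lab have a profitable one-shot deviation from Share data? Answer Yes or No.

Comparing payoff streams over the 6 periods until play realigns: cooperate → 20(1+δ+…+δ^5); deviate → 30 + 5(δ+…+δ^5).
Cooperation is sustained iff (20−5)(δ+…+δ^5) ≥ 30−20.
δ+…+δ^5 = 3/7·(1−(3/7)^5)/(1−3/7) = 0.7392, and (30−20)/(20−5) = 0.6667.
0.7392 ≥ 0.6667, so cooperation is sustainable.

No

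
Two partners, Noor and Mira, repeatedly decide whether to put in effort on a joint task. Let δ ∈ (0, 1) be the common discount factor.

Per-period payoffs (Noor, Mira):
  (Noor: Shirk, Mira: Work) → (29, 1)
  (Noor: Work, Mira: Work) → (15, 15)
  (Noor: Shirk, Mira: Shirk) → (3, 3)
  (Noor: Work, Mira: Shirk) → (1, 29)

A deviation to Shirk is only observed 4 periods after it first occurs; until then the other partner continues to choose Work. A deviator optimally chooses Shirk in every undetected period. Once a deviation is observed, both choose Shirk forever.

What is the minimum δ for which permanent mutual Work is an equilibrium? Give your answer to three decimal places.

Deviating for the 4 undetected periods gains 29−15 = 14 per period over cooperation, then loses 15−3 = 12 per period forever once punishment starts.
Gain: 14(1 + δ + … + δ^3); loss: 12·δ^4/(1−δ).
No profitable deviation ⇔ 14(1−δ^4) ≤ 12·δ^4, i.e. δ^4 ≥ 14/(14+12) = 7/13.
Hence δ ≥ (7/13)^(1/4) ≈ 0.857.

0.857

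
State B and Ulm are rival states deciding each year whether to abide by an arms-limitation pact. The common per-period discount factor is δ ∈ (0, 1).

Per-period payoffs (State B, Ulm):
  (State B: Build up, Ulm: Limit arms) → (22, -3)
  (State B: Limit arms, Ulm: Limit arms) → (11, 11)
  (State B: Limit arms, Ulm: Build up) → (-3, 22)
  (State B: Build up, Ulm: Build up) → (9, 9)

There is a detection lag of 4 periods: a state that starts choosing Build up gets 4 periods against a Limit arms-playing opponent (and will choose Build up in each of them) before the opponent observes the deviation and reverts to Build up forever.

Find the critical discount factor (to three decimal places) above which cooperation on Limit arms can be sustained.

The best deviation is to choose Build up for all 4 undetected periods, earning 22 each, then 9 forever once detected.
Deviation value: 22(1−δ^4)/(1−δ) + 9δ^4/(1−δ); cooperation value: 11/(1−δ).
IC: 11 ≥ 22(1−δ^4) + 9δ^4 = 22 − 13δ^4.
So δ^4 ≥ 11/13, giving δ ≥ (11/13)^(1/4) ≈ 0.959.

0.959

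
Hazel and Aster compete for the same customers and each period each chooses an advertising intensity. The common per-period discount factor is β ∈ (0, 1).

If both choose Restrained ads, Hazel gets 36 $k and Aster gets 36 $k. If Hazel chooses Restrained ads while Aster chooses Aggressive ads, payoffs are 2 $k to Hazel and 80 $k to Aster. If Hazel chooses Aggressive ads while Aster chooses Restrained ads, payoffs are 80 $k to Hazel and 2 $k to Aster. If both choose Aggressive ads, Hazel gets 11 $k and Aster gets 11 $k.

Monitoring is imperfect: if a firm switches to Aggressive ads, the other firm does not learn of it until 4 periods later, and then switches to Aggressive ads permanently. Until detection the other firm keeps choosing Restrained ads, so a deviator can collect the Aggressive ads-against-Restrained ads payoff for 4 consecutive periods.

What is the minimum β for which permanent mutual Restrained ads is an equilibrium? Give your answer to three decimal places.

The best deviation is to choose Aggressive ads for all 4 undetected periods, earning 80 each, then 11 forever once detected.
Deviation value: 80(1−β^4)/(1−β) + 11β^4/(1−β); cooperation value: 36/(1−β).
IC: 36 ≥ 80(1−β^4) + 11β^4 = 80 − 69β^4.
So β^4 ≥ 44/69, giving β ≥ (44/69)^(1/4) ≈ 0.894.

0.894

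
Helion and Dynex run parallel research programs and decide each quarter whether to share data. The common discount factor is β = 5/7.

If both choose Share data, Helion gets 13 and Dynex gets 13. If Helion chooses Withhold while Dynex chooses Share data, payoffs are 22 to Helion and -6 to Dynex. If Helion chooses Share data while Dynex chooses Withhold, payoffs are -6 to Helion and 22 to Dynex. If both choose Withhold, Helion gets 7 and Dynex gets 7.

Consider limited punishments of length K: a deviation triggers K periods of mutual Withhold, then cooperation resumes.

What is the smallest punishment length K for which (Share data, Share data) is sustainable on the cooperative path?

3

No profitable deviation requires (13−7)(β+…+β^K) ≥ 22−13, i.e. β+…+β^K ≥ 3/2 ≈ 1.5000.
With β = 5/7, the partial sums are K=1: 0.7143, K=2: 1.2245, K=3: 1.5889.
K = 3 is the first length at which the sum reaches 1.5000.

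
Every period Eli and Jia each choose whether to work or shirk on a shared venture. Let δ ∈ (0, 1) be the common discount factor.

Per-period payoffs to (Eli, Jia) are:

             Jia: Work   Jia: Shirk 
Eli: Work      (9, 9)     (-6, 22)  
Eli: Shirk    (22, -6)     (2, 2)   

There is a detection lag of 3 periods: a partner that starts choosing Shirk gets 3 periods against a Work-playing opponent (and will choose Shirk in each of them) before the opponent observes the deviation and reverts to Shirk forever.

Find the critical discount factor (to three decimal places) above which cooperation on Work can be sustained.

0.866

The best deviation is to choose Shirk for all 3 undetected periods, earning 22 each, then 2 forever once detected.
Deviation value: 22(1−δ^3)/(1−δ) + 2δ^3/(1−δ); cooperation value: 9/(1−δ).
IC: 9 ≥ 22(1−δ^3) + 2δ^3 = 22 − 20δ^3.
So δ^3 ≥ 13/20, giving δ ≥ (13/20)^(1/3) ≈ 0.866.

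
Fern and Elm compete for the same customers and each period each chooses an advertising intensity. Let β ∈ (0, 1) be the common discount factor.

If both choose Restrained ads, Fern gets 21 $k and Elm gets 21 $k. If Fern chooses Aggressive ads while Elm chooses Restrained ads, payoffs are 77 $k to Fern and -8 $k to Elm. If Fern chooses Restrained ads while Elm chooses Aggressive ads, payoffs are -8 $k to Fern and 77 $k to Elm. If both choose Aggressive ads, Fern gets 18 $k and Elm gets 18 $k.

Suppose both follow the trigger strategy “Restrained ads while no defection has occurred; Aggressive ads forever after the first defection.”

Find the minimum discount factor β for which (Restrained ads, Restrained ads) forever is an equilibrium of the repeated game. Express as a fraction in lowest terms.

Under grim trigger the critical discount factor is (T−C)/(T−P) with T = 77, C = 21, P = 18.
β* = (77−21)/(77−18) = 56/59.

56/59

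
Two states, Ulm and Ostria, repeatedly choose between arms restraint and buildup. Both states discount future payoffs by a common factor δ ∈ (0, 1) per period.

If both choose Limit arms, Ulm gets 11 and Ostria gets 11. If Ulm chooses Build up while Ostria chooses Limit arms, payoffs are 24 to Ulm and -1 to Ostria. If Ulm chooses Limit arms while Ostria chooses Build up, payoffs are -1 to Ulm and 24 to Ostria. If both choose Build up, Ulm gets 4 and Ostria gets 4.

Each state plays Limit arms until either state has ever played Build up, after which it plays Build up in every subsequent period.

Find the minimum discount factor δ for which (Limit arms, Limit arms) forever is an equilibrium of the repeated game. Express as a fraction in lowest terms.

13/20

11/(1−δ) ≥ 24 + 4δ/(1−δ)
11 ≥ 24 − 20δ
δ ≥ 13/20.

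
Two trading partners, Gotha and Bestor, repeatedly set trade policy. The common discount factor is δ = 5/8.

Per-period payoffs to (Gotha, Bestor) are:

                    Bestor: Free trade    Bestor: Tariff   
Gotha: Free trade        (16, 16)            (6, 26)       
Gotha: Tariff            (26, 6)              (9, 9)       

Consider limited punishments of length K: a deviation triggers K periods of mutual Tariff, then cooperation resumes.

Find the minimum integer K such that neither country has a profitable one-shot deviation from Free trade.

IC: δ(1−δ^K)/(1−δ) ≥ (26−16)/(16−9) = 10/7.
With δ = 5/8: need 1 − δ^K ≥ 10/7·(1−5/8)/(5/8), i.e. δ^K ≤ 0.1429.
Since (5/8)^4 = 0.1526 and (5/8)^5 = 0.0954, the smallest such K is 5.

5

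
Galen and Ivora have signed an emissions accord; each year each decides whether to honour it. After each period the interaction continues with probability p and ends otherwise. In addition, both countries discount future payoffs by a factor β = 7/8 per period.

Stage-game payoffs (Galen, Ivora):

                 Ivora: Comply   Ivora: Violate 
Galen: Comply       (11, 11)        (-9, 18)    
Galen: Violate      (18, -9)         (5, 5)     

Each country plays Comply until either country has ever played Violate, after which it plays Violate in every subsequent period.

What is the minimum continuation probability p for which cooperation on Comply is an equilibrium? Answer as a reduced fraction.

8/13

Expected continuation weight on next period's payoff is β·p = 7/8·p, which plays the role of the discount factor.
Cooperation requires 7/8·p ≥ (18−11)/(18−5) = 7/13, hence p ≥ 8/13.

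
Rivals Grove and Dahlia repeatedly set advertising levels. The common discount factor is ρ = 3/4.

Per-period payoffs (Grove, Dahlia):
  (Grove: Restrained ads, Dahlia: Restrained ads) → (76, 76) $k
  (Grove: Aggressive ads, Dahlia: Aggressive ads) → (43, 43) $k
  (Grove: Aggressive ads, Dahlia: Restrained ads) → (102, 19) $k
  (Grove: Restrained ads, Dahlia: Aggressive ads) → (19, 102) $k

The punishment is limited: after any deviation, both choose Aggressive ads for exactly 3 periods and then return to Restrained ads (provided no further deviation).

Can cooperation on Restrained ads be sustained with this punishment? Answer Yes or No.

Yes

IC: ρ+…+ρ^3 ≥ (102−76)/(76−43) = 26/33.
At ρ = 3/4: partial sum = 1.7344 ≥ 0.7879. Cooperation sustainable.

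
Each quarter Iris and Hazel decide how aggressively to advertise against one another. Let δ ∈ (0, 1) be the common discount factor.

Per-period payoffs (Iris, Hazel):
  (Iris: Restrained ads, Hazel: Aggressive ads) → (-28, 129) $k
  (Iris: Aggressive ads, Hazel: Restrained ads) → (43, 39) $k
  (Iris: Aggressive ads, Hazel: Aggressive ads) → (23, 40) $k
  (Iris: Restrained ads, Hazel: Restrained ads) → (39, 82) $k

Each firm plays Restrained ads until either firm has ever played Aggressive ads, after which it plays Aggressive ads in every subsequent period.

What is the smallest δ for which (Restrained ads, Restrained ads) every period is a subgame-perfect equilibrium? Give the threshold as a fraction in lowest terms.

Iris: cooperation gives 39 each period; deviation gives 43 once then 23 forever.
  39/(1−δ) ≥ 43 + 23δ/(1−δ) ⇒ δ ≥ 4/20 = 1/5.
Hazel: cooperation gives 82 each period; deviation gives 129 once then 40 forever.
  δ ≥ 47/89.
Both must hold, so the binding constraint is Hazel's: δ ≥ 47/89.

47/89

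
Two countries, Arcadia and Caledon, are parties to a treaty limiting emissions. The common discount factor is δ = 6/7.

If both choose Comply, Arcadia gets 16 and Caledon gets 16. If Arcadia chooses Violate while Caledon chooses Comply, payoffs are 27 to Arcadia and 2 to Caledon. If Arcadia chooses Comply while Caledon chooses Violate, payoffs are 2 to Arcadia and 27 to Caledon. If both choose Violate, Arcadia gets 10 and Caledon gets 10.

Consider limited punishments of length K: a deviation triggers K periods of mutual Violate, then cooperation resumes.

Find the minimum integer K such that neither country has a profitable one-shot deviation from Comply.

3

IC: δ(1−δ^K)/(1−δ) ≥ (27−16)/(16−10) = 11/6.
With δ = 6/7: need 1 − δ^K ≥ 11/6·(1−6/7)/(6/7), i.e. δ^K ≤ 0.6944.
Since (6/7)^2 = 0.7347 and (6/7)^3 = 0.6297, the smallest such K is 3.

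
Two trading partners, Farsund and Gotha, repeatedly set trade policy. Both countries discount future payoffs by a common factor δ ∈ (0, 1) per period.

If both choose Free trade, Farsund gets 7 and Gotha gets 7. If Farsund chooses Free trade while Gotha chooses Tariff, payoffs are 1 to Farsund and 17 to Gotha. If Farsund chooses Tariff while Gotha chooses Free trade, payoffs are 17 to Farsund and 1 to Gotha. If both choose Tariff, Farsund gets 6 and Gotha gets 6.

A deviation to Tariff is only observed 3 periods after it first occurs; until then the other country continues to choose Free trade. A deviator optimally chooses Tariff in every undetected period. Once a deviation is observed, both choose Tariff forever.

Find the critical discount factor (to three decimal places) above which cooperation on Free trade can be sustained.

A deviator earns 17 for 3 periods, then 6 forever; cooperating earns 7 forever. Multiplying the IC by (1−δ):
7 ≥ 17(1−δ^3) + 6δ^3, so 11·δ^3 ≥ 10 and δ^3 ≥ 10/11.
δ ≥ (10/11)^(1/3) ≈ 0.969.

0.969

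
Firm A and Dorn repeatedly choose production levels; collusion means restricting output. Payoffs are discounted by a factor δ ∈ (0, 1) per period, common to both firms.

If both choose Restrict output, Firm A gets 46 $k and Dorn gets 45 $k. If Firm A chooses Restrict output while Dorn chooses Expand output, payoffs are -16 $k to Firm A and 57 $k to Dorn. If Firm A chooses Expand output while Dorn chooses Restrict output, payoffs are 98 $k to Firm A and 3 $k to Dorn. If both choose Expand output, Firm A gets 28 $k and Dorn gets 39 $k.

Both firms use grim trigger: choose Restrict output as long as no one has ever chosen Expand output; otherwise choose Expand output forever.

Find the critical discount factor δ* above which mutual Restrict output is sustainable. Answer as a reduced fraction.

26/35

Firm A: cooperation gives 46 each period; deviation gives 98 once then 28 forever.
  46/(1−δ) ≥ 98 + 28δ/(1−δ) ⇒ δ ≥ 52/70 = 26/35.
Dorn: cooperation gives 45 each period; deviation gives 57 once then 39 forever.
  δ ≥ 12/18 = 2/3.
Both must hold, so the binding constraint is Firm A's: δ ≥ 26/35.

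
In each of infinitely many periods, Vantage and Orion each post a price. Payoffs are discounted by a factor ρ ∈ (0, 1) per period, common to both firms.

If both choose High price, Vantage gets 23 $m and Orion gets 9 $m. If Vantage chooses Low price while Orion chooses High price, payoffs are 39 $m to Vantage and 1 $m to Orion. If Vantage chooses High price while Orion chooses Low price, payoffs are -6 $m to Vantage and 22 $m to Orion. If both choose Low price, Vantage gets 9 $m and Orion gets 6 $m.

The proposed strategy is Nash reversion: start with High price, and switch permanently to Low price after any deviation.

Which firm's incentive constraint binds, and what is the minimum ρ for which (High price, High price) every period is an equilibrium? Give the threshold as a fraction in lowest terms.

Vantage's threshold: (39−23)/(39−9) = 8/15.
Orion's threshold: (22−9)/(22−6) = 13/16.
8/15 < 13/16, so Orion binds and ρ* = 13/16.

Orion; ρ ≥ 13/16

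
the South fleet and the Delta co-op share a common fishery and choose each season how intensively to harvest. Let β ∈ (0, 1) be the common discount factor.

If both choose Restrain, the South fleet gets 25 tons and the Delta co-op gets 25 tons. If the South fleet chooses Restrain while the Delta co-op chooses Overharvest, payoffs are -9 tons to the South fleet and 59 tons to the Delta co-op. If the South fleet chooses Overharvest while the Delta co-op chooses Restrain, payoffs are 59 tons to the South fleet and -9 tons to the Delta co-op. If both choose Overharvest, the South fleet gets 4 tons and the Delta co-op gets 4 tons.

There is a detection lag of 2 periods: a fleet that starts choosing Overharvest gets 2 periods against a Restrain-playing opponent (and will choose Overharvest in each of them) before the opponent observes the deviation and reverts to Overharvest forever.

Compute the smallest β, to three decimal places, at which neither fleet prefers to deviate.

The best deviation is to choose Overharvest for all 2 undetected periods, earning 59 each, then 4 forever once detected.
Deviation value: 59(1−β^2)/(1−β) + 4β^2/(1−β); cooperation value: 25/(1−β).
IC: 25 ≥ 59(1−β^2) + 4β^2 = 59 − 55β^2.
So β^2 ≥ 34/55, giving β ≥ (34/55)^(1/2) ≈ 0.786.

0.786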